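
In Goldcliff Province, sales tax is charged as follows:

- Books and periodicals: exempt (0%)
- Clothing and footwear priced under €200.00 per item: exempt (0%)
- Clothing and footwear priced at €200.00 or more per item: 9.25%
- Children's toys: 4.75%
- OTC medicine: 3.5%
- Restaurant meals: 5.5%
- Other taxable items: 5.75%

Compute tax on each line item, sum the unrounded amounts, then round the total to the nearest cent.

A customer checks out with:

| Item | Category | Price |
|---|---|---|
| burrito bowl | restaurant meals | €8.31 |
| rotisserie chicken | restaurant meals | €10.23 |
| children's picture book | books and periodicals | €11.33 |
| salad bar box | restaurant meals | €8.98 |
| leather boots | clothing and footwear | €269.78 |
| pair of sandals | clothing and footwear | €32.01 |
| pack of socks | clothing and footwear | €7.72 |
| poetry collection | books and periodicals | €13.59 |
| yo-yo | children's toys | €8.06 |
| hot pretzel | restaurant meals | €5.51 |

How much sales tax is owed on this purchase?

€27.15

Burrito bowl €8.31: restaurant meals → 5.5% → €0.45705
Rotisserie chicken €10.23: restaurant meals → 5.5% → €0.56265
Children's picture book €11.33: books and periodicals → 0% → €0.00
Salad bar box €8.98: restaurant meals → 5.5% → €0.4939
Leather boots €269.78: clothing and footwear, €200.00 or more → 9.25% → €24.95465
Pair of sandals €32.01: clothing and footwear, under €200.00 → 0% → €0.00
Pack of socks €7.72: clothing and footwear, under €200.00 → 0% → €0.00
Poetry collection €13.59: books and periodicals → 0% → €0.00
Yo-yo €8.06: children's toys → 4.75% → €0.38285
Hot pretzel €5.51: restaurant meals → 5.5% → €0.30305
Unrounded tax sum = €27.15415 → €27.15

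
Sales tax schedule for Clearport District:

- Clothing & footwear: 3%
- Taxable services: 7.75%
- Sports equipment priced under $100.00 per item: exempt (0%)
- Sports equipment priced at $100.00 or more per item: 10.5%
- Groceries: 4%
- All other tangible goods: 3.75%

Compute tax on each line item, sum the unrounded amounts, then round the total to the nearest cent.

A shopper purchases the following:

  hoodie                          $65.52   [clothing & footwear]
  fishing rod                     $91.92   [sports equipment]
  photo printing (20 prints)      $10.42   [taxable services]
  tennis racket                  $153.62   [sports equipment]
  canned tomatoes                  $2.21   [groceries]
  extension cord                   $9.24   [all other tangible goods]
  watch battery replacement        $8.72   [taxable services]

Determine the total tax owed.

$20.01

Hoodie $65.52: clothing & footwear → 3% → $1.9656
Fishing rod $91.92: sports equipment, under $100.00 → 0% → $0.00
Photo printing (20 prints) $10.42: taxable services → 7.75% → $0.80755
Tennis racket $153.62: sports equipment, $100.00 or more → 10.5% → $16.1301
Canned tomatoes $2.21: groceries → 4% → $0.0884
Extension cord $9.24: all other tangible goods → 3.75% → $0.3465
Watch battery replacement $8.72: taxable services → 7.75% → $0.6758
Unrounded tax sum = $20.01395 → $20.01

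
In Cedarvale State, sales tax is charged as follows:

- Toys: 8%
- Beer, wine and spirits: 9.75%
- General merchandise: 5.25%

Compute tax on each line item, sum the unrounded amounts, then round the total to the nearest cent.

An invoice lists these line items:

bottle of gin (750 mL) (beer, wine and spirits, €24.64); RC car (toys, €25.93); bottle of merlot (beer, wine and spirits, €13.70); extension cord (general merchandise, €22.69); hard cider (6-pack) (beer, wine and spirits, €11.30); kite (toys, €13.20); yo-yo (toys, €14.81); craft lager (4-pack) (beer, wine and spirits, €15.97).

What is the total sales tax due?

Bottle of gin (750 mL) €24.64: beer, wine and spirits → 9.75% → €2.4024
RC car €25.93: toys → 8% → €2.0744
Bottle of merlot €13.70: beer, wine and spirits → 9.75% → €1.33575
Extension cord €22.69: general merchandise → 5.25% → €1.191225
Hard cider (6-pack) €11.30: beer, wine and spirits → 9.75% → €1.10175
Kite €13.20: toys → 8% → €1.056
Yo-yo €14.81: toys → 8% → €1.1848
Craft lager (4-pack) €15.97: beer, wine and spirits → 9.75% → €1.557075
Unrounded tax sum = €11.9034 → €11.90

€11.90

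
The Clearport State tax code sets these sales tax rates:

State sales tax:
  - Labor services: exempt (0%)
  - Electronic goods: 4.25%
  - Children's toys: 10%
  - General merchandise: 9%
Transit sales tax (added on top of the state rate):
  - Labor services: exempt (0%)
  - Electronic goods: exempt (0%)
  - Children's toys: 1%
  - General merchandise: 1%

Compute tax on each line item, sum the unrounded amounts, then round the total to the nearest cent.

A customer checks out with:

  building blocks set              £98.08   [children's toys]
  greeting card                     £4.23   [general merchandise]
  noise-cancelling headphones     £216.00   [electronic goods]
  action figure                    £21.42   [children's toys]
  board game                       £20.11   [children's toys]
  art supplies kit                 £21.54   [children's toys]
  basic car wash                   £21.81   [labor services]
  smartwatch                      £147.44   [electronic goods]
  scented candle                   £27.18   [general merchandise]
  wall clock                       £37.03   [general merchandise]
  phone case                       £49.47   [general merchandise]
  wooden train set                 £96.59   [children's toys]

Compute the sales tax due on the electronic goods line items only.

Noise-cancelling headphones £216.00: electronic goods → 4.25% + 0% transit = 4.25% → £9.18
Smartwatch £147.44: electronic goods → 4.25% + 0% transit = 4.25% → £6.2662
Tax on electronic goods: unrounded sum = £15.4462 → £15.45

£15.45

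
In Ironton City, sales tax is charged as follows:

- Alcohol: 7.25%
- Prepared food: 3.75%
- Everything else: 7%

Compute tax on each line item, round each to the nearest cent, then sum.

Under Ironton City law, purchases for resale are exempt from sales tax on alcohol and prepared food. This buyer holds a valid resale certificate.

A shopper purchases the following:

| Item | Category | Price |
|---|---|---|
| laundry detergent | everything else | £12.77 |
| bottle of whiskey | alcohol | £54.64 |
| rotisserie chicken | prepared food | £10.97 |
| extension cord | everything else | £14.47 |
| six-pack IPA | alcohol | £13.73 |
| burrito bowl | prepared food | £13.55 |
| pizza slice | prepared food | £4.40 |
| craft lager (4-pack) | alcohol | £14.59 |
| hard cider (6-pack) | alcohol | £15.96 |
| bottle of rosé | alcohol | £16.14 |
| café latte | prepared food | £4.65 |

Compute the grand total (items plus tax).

£177.77

Laundry detergent £12.77: everything else → 7% → £0.89
Bottle of whiskey £54.64: alcohol, buyer-exempt → 0% → £0.00
Rotisserie chicken £10.97: prepared food, buyer-exempt → 0% → £0.00
Extension cord £14.47: everything else → 7% → £1.01
Six-pack IPA £13.73: alcohol, buyer-exempt → 0% → £0.00
Burrito bowl £13.55: prepared food, buyer-exempt → 0% → £0.00
Pizza slice £4.40: prepared food, buyer-exempt → 0% → £0.00
Craft lager (4-pack) £14.59: alcohol, buyer-exempt → 0% → £0.00
Hard cider (6-pack) £15.96: alcohol, buyer-exempt → 0% → £0.00
Bottle of rosé £16.14: alcohol, buyer-exempt → 0% → £0.00
Café latte £4.65: prepared food, buyer-exempt → 0% → £0.00
Subtotal = £175.87; tax = £1.90; total due = £177.77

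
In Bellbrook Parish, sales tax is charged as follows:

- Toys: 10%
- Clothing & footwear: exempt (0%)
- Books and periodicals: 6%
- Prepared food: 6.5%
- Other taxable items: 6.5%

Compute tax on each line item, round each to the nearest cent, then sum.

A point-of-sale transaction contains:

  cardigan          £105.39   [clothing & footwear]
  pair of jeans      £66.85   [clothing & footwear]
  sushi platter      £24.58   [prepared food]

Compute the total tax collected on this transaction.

Cardigan £105.39: clothing & footwear → 0% → £0.00
Pair of jeans £66.85: clothing & footwear → 0% → £0.00
Sushi platter £24.58: prepared food → 6.5% → £1.60
Total tax = £1.60

£1.60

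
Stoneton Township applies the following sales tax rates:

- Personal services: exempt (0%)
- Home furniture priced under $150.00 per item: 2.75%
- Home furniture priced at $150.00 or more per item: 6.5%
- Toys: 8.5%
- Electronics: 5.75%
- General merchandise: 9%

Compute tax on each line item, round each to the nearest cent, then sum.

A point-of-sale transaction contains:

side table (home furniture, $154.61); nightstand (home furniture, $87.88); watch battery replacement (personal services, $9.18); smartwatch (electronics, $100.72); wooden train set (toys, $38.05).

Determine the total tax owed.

$21.49

Side table $154.61: home furniture, $150.00 or more → 6.5% → $10.05
Nightstand $87.88: home furniture, under $150.00 → 2.75% → $2.42
Watch battery replacement $9.18: personal services → 0% → $0.00
Smartwatch $100.72: electronics → 5.75% → $5.79
Wooden train set $38.05: toys → 8.5% → $3.23
Total tax = $10.05 + $2.42 + $5.79 + $3.23 = $21.49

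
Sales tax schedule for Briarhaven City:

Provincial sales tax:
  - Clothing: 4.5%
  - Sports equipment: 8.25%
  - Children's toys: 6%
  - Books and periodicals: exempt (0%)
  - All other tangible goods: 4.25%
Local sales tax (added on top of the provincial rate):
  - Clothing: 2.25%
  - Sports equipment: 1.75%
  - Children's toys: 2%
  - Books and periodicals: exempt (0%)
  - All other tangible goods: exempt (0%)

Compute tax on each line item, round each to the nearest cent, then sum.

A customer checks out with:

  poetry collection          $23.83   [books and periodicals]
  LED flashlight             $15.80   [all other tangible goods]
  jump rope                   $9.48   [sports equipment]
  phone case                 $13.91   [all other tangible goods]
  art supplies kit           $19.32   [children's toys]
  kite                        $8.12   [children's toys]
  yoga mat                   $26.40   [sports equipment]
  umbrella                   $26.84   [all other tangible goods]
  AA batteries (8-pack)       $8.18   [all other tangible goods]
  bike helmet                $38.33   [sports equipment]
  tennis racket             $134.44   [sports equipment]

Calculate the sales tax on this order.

$25.81

Poetry collection $23.83: books and periodicals → 0% + 0% local = 0% → $0.00
LED flashlight $15.80: all other tangible goods → 4.25% + 0% local = 4.25% → $0.67
Jump rope $9.48: sports equipment → 8.25% + 1.75% local = 10% → $0.95
Phone case $13.91: all other tangible goods → 4.25% + 0% local = 4.25% → $0.59
Art supplies kit $19.32: children's toys → 6% + 2% local = 8% → $1.55
Kite $8.12: children's toys → 6% + 2% local = 8% → $0.65
Yoga mat $26.40: sports equipment → 8.25% + 1.75% local = 10% → $2.64
Umbrella $26.84: all other tangible goods → 4.25% + 0% local = 4.25% → $1.14
AA batteries (8-pack) $8.18: all other tangible goods → 4.25% + 0% local = 4.25% → $0.35
Bike helmet $38.33: sports equipment → 8.25% + 1.75% local = 10% → $3.83
Tennis racket $134.44: sports equipment → 8.25% + 1.75% local = 10% → $13.44
Total tax = $0.67 + $0.95 + $0.59 + $1.55 + $0.65 + $2.64 + $1.14 + $0.35 + $3.83 + $13.44 = $25.81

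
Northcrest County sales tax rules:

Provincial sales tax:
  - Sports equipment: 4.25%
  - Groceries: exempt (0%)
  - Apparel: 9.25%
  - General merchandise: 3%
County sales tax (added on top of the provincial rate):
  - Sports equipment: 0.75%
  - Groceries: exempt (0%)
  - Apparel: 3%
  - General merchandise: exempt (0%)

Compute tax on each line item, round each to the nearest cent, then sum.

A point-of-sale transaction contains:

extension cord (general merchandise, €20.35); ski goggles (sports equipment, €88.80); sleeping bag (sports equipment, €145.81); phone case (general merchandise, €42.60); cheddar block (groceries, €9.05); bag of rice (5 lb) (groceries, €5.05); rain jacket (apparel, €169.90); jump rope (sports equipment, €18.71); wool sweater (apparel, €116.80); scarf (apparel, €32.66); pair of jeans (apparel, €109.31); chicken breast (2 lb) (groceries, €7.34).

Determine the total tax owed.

€67.07

Extension cord €20.35: general merchandise → 3% + 0% county = 3% → €0.61
Ski goggles €88.80: sports equipment → 4.25% + 0.75% county = 5% → €4.44
Sleeping bag €145.81: sports equipment → 4.25% + 0.75% county = 5% → €7.29
Phone case €42.60: general merchandise → 3% + 0% county = 3% → €1.28
Cheddar block €9.05: groceries → 0% + 0% county = 0% → €0.00
Bag of rice (5 lb) €5.05: groceries → 0% + 0% county = 0% → €0.00
Rain jacket €169.90: apparel → 9.25% + 3% county = 12.25% → €20.81
Jump rope €18.71: sports equipment → 4.25% + 0.75% county = 5% → €0.94
Wool sweater €116.80: apparel → 9.25% + 3% county = 12.25% → €14.31
Scarf €32.66: apparel → 9.25% + 3% county = 12.25% → €4.00
Pair of jeans €109.31: apparel → 9.25% + 3% county = 12.25% → €13.39
Chicken breast (2 lb) €7.34: groceries → 0% + 0% county = 0% → €0.00
Total tax = €0.61 + €4.44 + €7.29 + €1.28 + €20.81 + €0.94 + €14.31 + €4.00 + €13.39 = €67.07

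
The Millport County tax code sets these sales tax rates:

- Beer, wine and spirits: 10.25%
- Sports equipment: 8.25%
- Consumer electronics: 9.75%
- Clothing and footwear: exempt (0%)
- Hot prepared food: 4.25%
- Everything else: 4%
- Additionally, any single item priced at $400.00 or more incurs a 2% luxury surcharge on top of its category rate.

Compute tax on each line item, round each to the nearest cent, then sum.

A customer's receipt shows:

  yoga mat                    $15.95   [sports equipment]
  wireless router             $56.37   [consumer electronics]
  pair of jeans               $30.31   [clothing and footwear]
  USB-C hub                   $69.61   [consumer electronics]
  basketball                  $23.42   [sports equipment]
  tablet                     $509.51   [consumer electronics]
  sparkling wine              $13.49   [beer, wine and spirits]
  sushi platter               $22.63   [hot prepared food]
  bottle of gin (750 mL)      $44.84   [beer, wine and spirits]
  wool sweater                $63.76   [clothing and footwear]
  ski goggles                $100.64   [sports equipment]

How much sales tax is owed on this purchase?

$90.65

Yoga mat $15.95: sports equipment → 8.25% → $1.32
Wireless router $56.37: consumer electronics → 9.75% → $5.50
Pair of jeans $30.31: clothing and footwear → 0% → $0.00
USB-C hub $69.61: consumer electronics → 9.75% → $6.79
Basketball $23.42: sports equipment → 8.25% → $1.93
Tablet $509.51: consumer electronics → 9.75% + 2% surcharge = 11.75% → $59.87
Sparkling wine $13.49: beer, wine and spirits → 10.25% → $1.38
Sushi platter $22.63: hot prepared food → 4.25% → $0.96
Bottle of gin (750 mL) $44.84: beer, wine and spirits → 10.25% → $4.60
Wool sweater $63.76: clothing and footwear → 0% → $0.00
Ski goggles $100.64: sports equipment → 8.25% → $8.30
Total tax = $1.32 + $5.50 + $6.79 + $1.93 + $59.87 + $1.38 + $0.96 + $4.60 + $8.30 = $90.65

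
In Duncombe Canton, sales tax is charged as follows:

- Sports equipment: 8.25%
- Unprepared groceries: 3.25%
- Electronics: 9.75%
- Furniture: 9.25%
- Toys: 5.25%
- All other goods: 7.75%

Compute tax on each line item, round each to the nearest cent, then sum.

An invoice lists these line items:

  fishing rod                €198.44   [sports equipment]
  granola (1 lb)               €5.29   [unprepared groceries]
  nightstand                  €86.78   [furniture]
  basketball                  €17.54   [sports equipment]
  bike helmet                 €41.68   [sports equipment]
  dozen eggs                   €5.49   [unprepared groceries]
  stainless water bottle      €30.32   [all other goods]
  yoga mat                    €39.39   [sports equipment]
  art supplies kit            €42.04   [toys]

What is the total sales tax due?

€37.45

Fishing rod €198.44: sports equipment → 8.25% → €16.37
Granola (1 lb) €5.29: unprepared groceries → 3.25% → €0.17
Nightstand €86.78: furniture → 9.25% → €8.03
Basketball €17.54: sports equipment → 8.25% → €1.45
Bike helmet €41.68: sports equipment → 8.25% → €3.44
Dozen eggs €5.49: unprepared groceries → 3.25% → €0.18
Stainless water bottle €30.32: all other goods → 7.75% → €2.35
Yoga mat €39.39: sports equipment → 8.25% → €3.25
Art supplies kit €42.04: toys → 5.25% → €2.21
Total tax = €16.37 + €0.17 + €8.03 + €1.45 + €3.44 + €0.18 + €2.35 + €3.25 + €2.21 = €37.45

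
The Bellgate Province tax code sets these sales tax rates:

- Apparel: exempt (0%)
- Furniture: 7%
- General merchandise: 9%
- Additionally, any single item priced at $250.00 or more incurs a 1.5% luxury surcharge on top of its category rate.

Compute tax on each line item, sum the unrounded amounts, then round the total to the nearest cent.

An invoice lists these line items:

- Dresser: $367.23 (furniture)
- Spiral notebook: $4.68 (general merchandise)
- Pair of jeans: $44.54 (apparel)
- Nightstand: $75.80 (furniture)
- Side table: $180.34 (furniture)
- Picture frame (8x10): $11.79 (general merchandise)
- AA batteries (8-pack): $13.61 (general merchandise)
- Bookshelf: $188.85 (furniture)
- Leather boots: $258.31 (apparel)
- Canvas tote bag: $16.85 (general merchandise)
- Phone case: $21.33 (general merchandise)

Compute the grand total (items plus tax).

$1255.71

Dresser $367.23: furniture → 7% + 1.5% surcharge = 8.5% → $31.21455
Spiral notebook $4.68: general merchandise → 9% → $0.4212
Pair of jeans $44.54: apparel → 0% → $0.00
Nightstand $75.80: furniture → 7% → $5.306
Side table $180.34: furniture → 7% → $12.6238
Picture frame (8x10) $11.79: general merchandise → 9% → $1.0611
AA batteries (8-pack) $13.61: general merchandise → 9% → $1.2249
Bookshelf $188.85: furniture → 7% → $13.2195
Leather boots $258.31: apparel → 0% + 1.5% surcharge = 1.5% → $3.87465
Canvas tote bag $16.85: general merchandise → 9% → $1.5165
Phone case $21.33: general merchandise → 9% → $1.9197
Subtotal = $1183.33; unrounded tax = $72.3819 → $72.38; total due = $1255.71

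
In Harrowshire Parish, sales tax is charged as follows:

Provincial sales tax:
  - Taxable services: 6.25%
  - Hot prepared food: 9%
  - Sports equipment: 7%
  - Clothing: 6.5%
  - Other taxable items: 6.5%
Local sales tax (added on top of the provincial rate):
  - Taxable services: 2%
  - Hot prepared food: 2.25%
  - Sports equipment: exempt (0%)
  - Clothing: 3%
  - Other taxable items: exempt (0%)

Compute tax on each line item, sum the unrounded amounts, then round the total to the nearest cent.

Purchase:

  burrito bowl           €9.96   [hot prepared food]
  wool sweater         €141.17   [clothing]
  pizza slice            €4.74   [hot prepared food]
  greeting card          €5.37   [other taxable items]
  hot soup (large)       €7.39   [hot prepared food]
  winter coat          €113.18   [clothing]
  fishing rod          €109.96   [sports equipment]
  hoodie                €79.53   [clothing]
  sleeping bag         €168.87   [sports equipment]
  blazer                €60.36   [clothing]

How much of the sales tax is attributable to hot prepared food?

€2.49

Burrito bowl €9.96: hot prepared food → 9% + 2.25% local = 11.25% → €1.1205
Pizza slice €4.74: hot prepared food → 9% + 2.25% local = 11.25% → €0.53325
Hot soup (large) €7.39: hot prepared food → 9% + 2.25% local = 11.25% → €0.831375
Tax on hot prepared food: unrounded sum = €2.485125 → €2.49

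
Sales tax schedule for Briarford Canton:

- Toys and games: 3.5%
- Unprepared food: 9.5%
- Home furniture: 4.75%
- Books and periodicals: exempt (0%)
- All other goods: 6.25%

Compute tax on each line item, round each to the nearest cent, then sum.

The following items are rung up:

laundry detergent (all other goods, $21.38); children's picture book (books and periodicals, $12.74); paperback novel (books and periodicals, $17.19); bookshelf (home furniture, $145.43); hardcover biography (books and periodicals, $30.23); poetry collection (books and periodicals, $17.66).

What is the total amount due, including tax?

Laundry detergent $21.38: all other goods → 6.25% → $1.34
Children's picture book $12.74: books and periodicals → 0% → $0.00
Paperback novel $17.19: books and periodicals → 0% → $0.00
Bookshelf $145.43: home furniture → 4.75% → $6.91
Hardcover biography $30.23: books and periodicals → 0% → $0.00
Poetry collection $17.66: books and periodicals → 0% → $0.00
Subtotal = $244.63; tax = $8.25; total due = $252.88

$252.88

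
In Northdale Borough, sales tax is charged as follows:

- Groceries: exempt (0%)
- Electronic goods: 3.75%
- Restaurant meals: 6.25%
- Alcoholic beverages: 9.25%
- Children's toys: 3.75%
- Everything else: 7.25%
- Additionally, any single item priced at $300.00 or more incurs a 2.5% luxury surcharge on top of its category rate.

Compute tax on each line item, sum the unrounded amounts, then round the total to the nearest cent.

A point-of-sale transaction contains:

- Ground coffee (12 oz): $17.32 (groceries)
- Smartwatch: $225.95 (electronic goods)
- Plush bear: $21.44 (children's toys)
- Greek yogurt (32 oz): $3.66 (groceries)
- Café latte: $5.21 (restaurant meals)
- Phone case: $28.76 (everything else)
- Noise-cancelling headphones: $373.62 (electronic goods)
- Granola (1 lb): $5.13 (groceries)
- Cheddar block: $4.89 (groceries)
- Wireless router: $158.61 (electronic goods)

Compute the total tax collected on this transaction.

$40.99

Ground coffee (12 oz) $17.32: groceries → 0% → $0.00
Smartwatch $225.95: electronic goods → 3.75% → $8.473125
Plush bear $21.44: children's toys → 3.75% → $0.804
Greek yogurt (32 oz) $3.66: groceries → 0% → $0.00
Café latte $5.21: restaurant meals → 6.25% → $0.325625
Phone case $28.76: everything else → 7.25% → $2.0851
Noise-cancelling headphones $373.62: electronic goods → 3.75% + 2.5% surcharge = 6.25% → $23.35125
Granola (1 lb) $5.13: groceries → 0% → $0.00
Cheddar block $4.89: groceries → 0% → $0.00
Wireless router $158.61: electronic goods → 3.75% → $5.947875
Unrounded tax sum = $40.986975 → $40.99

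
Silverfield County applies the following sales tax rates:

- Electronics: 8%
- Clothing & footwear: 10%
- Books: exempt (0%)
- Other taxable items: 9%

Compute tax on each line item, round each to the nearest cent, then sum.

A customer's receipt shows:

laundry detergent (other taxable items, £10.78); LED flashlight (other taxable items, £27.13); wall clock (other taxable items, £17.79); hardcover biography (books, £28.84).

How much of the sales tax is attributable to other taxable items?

£5.01

Laundry detergent £10.78: other taxable items → 9% → £0.97
LED flashlight £27.13: other taxable items → 9% → £2.44
Wall clock £17.79: other taxable items → 9% → £1.60
Tax on other taxable items = £0.97 + £2.44 + £1.60 = £5.01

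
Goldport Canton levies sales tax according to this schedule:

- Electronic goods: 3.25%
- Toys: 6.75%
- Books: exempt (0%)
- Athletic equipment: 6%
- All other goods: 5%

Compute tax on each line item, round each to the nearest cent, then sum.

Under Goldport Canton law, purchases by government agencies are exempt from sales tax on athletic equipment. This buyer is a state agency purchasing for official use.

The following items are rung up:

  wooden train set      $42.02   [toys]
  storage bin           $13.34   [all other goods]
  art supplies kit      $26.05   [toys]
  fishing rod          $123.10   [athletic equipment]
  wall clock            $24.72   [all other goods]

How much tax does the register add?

$6.51

Wooden train set $42.02: toys → 6.75% → $2.84
Storage bin $13.34: all other goods → 5% → $0.67
Art supplies kit $26.05: toys → 6.75% → $1.76
Fishing rod $123.10: athletic equipment, buyer-exempt → 0% → $0.00
Wall clock $24.72: all other goods → 5% → $1.24
Total tax = $2.84 + $0.67 + $1.76 + $1.24 = $6.51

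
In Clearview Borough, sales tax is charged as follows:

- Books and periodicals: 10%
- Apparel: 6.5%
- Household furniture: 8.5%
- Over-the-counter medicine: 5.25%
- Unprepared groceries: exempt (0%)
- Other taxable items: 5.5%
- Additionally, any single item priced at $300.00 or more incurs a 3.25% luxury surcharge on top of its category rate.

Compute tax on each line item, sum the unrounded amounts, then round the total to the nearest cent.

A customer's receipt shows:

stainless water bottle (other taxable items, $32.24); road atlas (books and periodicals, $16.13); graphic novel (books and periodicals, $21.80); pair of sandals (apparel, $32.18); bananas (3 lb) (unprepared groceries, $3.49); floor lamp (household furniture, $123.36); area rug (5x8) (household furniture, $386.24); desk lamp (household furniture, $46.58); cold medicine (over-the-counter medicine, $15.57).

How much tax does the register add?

Stainless water bottle $32.24: other taxable items → 5.5% → $1.7732
Road atlas $16.13: books and periodicals → 10% → $1.613
Graphic novel $21.80: books and periodicals → 10% → $2.18
Pair of sandals $32.18: apparel → 6.5% → $2.0917
Bananas (3 lb) $3.49: unprepared groceries → 0% → $0.00
Floor lamp $123.36: household furniture → 8.5% → $10.4856
Area rug (5x8) $386.24: household furniture → 8.5% + 3.25% surcharge = 11.75% → $45.3832
Desk lamp $46.58: household furniture → 8.5% → $3.9593
Cold medicine $15.57: over-the-counter medicine → 5.25% → $0.817425
Unrounded tax sum = $68.303425 → $68.30

$68.30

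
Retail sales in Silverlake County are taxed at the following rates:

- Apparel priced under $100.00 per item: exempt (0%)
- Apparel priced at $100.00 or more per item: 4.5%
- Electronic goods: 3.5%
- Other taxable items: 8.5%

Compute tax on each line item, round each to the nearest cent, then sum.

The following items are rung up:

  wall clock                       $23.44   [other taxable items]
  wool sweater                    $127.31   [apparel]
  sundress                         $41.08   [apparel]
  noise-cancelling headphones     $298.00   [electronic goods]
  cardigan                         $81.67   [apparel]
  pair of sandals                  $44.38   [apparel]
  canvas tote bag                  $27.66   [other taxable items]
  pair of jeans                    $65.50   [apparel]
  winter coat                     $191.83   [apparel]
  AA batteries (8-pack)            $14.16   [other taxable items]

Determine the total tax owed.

$30.33

Wall clock $23.44: other taxable items → 8.5% → $1.99
Wool sweater $127.31: apparel, $100.00 or more → 4.5% → $5.73
Sundress $41.08: apparel, under $100.00 → 0% → $0.00
Noise-cancelling headphones $298.00: electronic goods → 3.5% → $10.43
Cardigan $81.67: apparel, under $100.00 → 0% → $0.00
Pair of sandals $44.38: apparel, under $100.00 → 0% → $0.00
Canvas tote bag $27.66: other taxable items → 8.5% → $2.35
Pair of jeans $65.50: apparel, under $100.00 → 0% → $0.00
Winter coat $191.83: apparel, $100.00 or more → 4.5% → $8.63
AA batteries (8-pack) $14.16: other taxable items → 8.5% → $1.20
Total tax = $1.99 + $5.73 + $10.43 + $2.35 + $8.63 + $1.20 = $30.33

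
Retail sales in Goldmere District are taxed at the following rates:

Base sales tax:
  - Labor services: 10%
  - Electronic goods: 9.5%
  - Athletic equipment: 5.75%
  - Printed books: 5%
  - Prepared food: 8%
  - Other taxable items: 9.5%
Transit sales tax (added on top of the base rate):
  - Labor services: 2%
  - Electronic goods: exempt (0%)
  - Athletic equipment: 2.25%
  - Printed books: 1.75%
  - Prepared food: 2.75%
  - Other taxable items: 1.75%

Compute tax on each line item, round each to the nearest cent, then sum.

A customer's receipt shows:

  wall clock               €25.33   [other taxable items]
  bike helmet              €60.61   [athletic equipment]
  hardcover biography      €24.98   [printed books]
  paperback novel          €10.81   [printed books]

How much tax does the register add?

Wall clock €25.33: other taxable items → 9.5% + 1.75% transit = 11.25% → €2.85
Bike helmet €60.61: athletic equipment → 5.75% + 2.25% transit = 8% → €4.85
Hardcover biography €24.98: printed books → 5% + 1.75% transit = 6.75% → €1.69
Paperback novel €10.81: printed books → 5% + 1.75% transit = 6.75% → €0.73
Total tax = €2.85 + €4.85 + €1.69 + €0.73 = €10.12

€10.12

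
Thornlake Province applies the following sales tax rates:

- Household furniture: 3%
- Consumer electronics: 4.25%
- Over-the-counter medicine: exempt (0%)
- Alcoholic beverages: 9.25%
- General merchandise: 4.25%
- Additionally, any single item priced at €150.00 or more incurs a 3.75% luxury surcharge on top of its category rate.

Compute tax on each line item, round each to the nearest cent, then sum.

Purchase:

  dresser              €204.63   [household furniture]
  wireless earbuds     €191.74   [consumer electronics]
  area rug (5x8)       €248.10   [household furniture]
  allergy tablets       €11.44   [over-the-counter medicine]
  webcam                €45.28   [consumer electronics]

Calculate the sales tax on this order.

Dresser €204.63: household furniture → 3% + 3.75% surcharge = 6.75% → €13.81
Wireless earbuds €191.74: consumer electronics → 4.25% + 3.75% surcharge = 8% → €15.34
Area rug (5x8) €248.10: household furniture → 3% + 3.75% surcharge = 6.75% → €16.75
Allergy tablets €11.44: over-the-counter medicine → 0% → €0.00
Webcam €45.28: consumer electronics → 4.25% → €1.92
Total tax = €13.81 + €15.34 + €16.75 + €1.92 = €47.82

€47.82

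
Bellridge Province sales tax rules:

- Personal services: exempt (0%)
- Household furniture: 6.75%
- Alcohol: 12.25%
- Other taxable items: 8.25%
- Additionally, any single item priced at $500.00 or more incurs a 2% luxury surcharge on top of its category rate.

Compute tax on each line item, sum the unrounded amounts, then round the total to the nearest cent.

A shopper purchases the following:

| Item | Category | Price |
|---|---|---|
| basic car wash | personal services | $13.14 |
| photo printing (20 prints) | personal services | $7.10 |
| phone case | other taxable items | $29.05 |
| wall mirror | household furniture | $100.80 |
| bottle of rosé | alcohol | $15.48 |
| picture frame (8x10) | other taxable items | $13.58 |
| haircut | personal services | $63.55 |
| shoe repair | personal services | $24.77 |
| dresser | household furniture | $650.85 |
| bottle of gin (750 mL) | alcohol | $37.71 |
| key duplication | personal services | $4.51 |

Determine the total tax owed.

$73.79

Basic car wash $13.14: personal services → 0% → $0.00
Photo printing (20 prints) $7.10: personal services → 0% → $0.00
Phone case $29.05: other taxable items → 8.25% → $2.396625
Wall mirror $100.80: household furniture → 6.75% → $6.804
Bottle of rosé $15.48: alcohol → 12.25% → $1.8963
Picture frame (8x10) $13.58: other taxable items → 8.25% → $1.12035
Haircut $63.55: personal services → 0% → $0.00
Shoe repair $24.77: personal services → 0% → $0.00
Dresser $650.85: household furniture → 6.75% + 2% surcharge = 8.75% → $56.949375
Bottle of gin (750 mL) $37.71: alcohol → 12.25% → $4.619475
Key duplication $4.51: personal services → 0% → $0.00
Unrounded tax sum = $73.786125 → $73.79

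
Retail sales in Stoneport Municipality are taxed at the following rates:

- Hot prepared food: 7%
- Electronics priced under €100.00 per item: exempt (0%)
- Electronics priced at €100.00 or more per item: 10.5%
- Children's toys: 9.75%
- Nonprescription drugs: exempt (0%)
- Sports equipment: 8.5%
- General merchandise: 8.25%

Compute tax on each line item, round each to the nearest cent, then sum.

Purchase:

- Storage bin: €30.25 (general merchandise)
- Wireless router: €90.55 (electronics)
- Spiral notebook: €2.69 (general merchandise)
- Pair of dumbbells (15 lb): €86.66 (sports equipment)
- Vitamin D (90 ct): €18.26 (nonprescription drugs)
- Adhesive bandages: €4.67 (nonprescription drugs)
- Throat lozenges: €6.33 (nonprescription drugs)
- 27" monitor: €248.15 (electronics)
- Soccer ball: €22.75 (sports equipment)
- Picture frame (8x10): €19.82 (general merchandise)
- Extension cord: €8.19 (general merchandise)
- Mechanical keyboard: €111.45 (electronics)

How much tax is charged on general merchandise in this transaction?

€5.04

Storage bin €30.25: general merchandise → 8.25% → €2.50
Spiral notebook €2.69: general merchandise → 8.25% → €0.22
Picture frame (8x10) €19.82: general merchandise → 8.25% → €1.64
Extension cord €8.19: general merchandise → 8.25% → €0.68
Tax on general merchandise = €2.50 + €0.22 + €1.64 + €0.68 = €5.04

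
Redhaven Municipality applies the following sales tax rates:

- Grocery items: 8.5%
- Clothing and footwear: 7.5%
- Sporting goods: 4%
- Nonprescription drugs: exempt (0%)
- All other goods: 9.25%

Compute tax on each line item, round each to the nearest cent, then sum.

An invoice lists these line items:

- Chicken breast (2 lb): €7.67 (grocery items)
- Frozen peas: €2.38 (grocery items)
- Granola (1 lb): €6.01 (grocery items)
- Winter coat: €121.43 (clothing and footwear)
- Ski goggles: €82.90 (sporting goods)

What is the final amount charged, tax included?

Chicken breast (2 lb) €7.67: grocery items → 8.5% → €0.65
Frozen peas €2.38: grocery items → 8.5% → €0.20
Granola (1 lb) €6.01: grocery items → 8.5% → €0.51
Winter coat €121.43: clothing and footwear → 7.5% → €9.11
Ski goggles €82.90: sporting goods → 4% → €3.32
Subtotal = €220.39; tax = €13.79; total due = €234.18

€234.18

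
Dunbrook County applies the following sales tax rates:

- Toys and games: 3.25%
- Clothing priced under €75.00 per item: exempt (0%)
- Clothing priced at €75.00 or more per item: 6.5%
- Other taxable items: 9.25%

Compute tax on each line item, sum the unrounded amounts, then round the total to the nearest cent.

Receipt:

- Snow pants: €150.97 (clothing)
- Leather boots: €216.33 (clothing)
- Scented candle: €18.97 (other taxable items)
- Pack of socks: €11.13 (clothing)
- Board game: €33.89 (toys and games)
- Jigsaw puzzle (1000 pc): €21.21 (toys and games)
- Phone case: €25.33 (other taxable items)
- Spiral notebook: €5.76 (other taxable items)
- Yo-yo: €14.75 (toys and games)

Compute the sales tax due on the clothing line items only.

€23.87

Snow pants €150.97: clothing, €75.00 or more → 6.5% → €9.81305
Leather boots €216.33: clothing, €75.00 or more → 6.5% → €14.06145
Pack of socks €11.13: clothing, under €75.00 → 0% → €0.00
Tax on clothing: unrounded sum = €23.8745 → €23.87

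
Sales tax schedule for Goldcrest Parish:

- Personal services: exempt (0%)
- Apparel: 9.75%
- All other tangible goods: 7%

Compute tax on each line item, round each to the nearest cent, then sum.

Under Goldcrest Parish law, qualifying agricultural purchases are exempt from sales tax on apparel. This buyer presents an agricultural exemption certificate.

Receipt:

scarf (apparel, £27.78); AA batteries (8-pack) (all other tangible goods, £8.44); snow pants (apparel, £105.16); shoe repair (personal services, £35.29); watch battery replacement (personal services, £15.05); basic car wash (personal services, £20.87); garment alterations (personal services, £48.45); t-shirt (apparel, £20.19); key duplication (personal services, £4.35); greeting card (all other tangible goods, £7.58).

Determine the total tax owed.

£1.12

Scarf £27.78: apparel, buyer-exempt → 0% → £0.00
AA batteries (8-pack) £8.44: all other tangible goods → 7% → £0.59
Snow pants £105.16: apparel, buyer-exempt → 0% → £0.00
Shoe repair £35.29: personal services → 0% → £0.00
Watch battery replacement £15.05: personal services → 0% → £0.00
Basic car wash £20.87: personal services → 0% → £0.00
Garment alterations £48.45: personal services → 0% → £0.00
T-shirt £20.19: apparel, buyer-exempt → 0% → £0.00
Key duplication £4.35: personal services → 0% → £0.00
Greeting card £7.58: all other tangible goods → 7% → £0.53
Total tax = £0.59 + £0.53 = £1.12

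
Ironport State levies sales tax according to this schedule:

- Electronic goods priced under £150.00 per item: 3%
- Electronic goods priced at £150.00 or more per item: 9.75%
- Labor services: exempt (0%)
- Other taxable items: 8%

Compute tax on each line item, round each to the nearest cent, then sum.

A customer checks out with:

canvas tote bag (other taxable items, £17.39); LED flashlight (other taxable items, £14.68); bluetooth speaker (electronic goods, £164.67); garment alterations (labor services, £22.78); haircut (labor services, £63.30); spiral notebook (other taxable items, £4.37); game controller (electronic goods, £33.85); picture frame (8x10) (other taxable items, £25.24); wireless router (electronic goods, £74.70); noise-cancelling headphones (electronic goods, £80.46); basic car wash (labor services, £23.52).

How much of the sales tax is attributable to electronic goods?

£21.73

Bluetooth speaker £164.67: electronic goods, £150.00 or more → 9.75% → £16.06
Game controller £33.85: electronic goods, under £150.00 → 3% → £1.02
Wireless router £74.70: electronic goods, under £150.00 → 3% → £2.24
Noise-cancelling headphones £80.46: electronic goods, under £150.00 → 3% → £2.41
Tax on electronic goods = £16.06 + £1.02 + £2.24 + £2.41 = £21.73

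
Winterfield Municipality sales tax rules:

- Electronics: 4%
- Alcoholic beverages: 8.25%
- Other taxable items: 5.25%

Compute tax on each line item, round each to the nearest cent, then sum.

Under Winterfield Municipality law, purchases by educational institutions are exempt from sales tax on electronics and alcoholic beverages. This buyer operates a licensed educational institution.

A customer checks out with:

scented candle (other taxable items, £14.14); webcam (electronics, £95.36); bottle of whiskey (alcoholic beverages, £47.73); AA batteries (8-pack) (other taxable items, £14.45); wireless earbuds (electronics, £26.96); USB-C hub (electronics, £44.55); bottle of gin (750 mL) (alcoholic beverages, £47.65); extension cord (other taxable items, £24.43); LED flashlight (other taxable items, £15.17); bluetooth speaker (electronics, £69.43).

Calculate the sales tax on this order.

£3.58

Scented candle £14.14: other taxable items → 5.25% → £0.74
Webcam £95.36: electronics, buyer-exempt → 0% → £0.00
Bottle of whiskey £47.73: alcoholic beverages, buyer-exempt → 0% → £0.00
AA batteries (8-pack) £14.45: other taxable items → 5.25% → £0.76
Wireless earbuds £26.96: electronics, buyer-exempt → 0% → £0.00
USB-C hub £44.55: electronics, buyer-exempt → 0% → £0.00
Bottle of gin (750 mL) £47.65: alcoholic beverages, buyer-exempt → 0% → £0.00
Extension cord £24.43: other taxable items → 5.25% → £1.28
LED flashlight £15.17: other taxable items → 5.25% → £0.80
Bluetooth speaker £69.43: electronics, buyer-exempt → 0% → £0.00
Total tax = £0.74 + £0.76 + £1.28 + £0.80 = £3.58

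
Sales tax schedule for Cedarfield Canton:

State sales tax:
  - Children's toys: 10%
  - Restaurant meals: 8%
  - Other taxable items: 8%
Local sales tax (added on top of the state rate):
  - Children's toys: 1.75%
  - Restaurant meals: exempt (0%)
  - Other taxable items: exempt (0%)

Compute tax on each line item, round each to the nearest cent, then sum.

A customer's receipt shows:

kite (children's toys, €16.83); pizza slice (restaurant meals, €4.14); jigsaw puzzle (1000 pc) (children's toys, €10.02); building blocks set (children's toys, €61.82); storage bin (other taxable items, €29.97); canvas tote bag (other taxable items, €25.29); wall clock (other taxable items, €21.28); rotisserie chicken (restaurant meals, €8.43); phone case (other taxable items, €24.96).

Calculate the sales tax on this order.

Kite €16.83: children's toys → 10% + 1.75% local = 11.75% → €1.98
Pizza slice €4.14: restaurant meals → 8% + 0% local = 8% → €0.33
Jigsaw puzzle (1000 pc) €10.02: children's toys → 10% + 1.75% local = 11.75% → €1.18
Building blocks set €61.82: children's toys → 10% + 1.75% local = 11.75% → €7.26
Storage bin €29.97: other taxable items → 8% + 0% local = 8% → €2.40
Canvas tote bag €25.29: other taxable items → 8% + 0% local = 8% → €2.02
Wall clock €21.28: other taxable items → 8% + 0% local = 8% → €1.70
Rotisserie chicken €8.43: restaurant meals → 8% + 0% local = 8% → €0.67
Phone case €24.96: other taxable items → 8% + 0% local = 8% → €2.00
Total tax = €1.98 + €0.33 + €1.18 + €7.26 + €2.40 + €2.02 + €1.70 + €0.67 + €2.00 = €19.54

€19.54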